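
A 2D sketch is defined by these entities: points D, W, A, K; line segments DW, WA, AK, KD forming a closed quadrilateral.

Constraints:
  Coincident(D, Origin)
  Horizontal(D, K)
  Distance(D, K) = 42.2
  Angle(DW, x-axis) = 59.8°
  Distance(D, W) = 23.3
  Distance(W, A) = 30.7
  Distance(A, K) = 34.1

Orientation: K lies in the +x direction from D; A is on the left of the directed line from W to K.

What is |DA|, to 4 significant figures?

51.81

Checks: DW at 59.80° ✓; |WA| = 30.70 ✓; |AK| = 34.10 ✓.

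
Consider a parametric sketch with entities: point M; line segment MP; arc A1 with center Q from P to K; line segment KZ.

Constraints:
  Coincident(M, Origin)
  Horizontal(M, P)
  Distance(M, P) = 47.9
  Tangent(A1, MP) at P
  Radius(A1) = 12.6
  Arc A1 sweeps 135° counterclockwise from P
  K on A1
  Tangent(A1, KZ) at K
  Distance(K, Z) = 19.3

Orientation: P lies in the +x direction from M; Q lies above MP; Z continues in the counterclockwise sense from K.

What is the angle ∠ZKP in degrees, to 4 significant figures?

112.5°

On A1, P sits at bearing -90° from Q; a 135° counterclockwise sweep puts K at bearing 45°, so K = Q + 12.6·(cos 45°, sin 45°) = (56.81, 21.51). Tangency of A1 to KZ means the radius QK is perpendicular to KZ, so KZ runs along (−sin 45°, cos 45°); with |KZ| = 19.3, Z = (43.16, 35.16). Then cos ∠ZKP = KZ·KP / (|KZ||KP|), giving 112.5°.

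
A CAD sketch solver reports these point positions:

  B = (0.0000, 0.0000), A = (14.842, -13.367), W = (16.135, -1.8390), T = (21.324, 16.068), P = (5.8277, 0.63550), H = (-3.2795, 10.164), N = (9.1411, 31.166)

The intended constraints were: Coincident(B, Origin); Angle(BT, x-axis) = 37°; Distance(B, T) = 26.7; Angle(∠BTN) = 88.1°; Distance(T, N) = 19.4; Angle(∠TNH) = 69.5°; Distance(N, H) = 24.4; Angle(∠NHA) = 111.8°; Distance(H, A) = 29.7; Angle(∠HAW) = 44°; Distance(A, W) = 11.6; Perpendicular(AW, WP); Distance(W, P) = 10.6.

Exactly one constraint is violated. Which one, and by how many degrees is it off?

Perpendicular(AW, WP) — off by 7.10°.

B = (0.00, 0.00) ✓; BT at 37.00° ✓; |BT| = 26.70 ✓; ∠BTN = 88.10° ✓; |TN| = 19.40 ✓; ∠TNH = 69.50° ✓; |NH| = 24.40 ✓; ∠NHA = 111.8° ✓; |HA| = 29.70 ✓; ∠HAW = 44.00° ✓; |AW| = 11.60 ✓; ∠(AW, WP) = 82.90° ✗; |WP| = 10.60 ✓.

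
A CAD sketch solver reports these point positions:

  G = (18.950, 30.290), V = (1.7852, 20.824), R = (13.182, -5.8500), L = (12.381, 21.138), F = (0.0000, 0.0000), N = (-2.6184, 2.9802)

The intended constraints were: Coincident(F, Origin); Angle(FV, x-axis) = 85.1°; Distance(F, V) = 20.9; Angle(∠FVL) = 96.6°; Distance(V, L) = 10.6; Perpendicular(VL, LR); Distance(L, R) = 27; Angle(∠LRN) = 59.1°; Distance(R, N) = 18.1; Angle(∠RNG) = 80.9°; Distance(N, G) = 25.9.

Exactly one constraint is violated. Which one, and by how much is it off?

Distance(N, G) = 25.9 — off by 8.90.

F = (0.00, 0.00) ✓; FV at 85.10° ✓; |FV| = 20.90 ✓; ∠FVL = 96.60° ✓; |VL| = 10.60 ✓; ∠(VL, LR) = 90.00° ✓; |LR| = 27.00 ✓; ∠LRN = 59.10° ✓; |RN| = 18.10 ✓; ∠RNG = 80.90° ✓; |NG| = 34.80 ✗.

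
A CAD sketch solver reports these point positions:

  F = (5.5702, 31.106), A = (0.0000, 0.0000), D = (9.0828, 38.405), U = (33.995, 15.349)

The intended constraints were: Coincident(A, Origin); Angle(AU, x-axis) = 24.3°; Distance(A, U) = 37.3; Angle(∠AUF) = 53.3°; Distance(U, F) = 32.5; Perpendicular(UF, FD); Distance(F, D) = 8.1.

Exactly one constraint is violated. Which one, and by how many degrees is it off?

Perpendicular(UF, FD) — off by 3.30°.

A = (0.00, 0.00) ✓; AU at 24.30° ✓; |AU| = 37.30 ✓; ∠AUF = 53.30° ✓; |UF| = 32.50 ✓; ∠(UF, FD) = 86.70° ✗; |FD| = 8.100 ✓.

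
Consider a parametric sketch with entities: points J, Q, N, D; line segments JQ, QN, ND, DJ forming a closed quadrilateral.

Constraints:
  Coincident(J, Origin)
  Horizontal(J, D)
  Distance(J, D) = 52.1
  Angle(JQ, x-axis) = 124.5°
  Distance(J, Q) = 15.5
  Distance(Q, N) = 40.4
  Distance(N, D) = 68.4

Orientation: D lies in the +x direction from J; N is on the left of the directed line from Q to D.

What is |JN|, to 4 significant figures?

50.76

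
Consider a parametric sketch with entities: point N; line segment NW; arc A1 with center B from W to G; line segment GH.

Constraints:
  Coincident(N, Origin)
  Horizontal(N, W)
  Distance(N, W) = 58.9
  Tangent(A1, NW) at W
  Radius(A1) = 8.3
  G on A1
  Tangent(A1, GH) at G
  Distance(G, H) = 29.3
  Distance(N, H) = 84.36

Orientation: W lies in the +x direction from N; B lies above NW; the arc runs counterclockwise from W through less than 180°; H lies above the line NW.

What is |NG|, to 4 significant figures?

66.72

N is at the origin; N and W share the same y with |NW| = 58.9 and W on the +x side, so W = (58.90, 0.000). Tangency of A1 to NW means the radius BW is perpendicular to NW, so B = W + (0, 8.3) = (58.90, 8.300). Since BG ⟂ GH (tangency), |BH| = √(8.3² + 29.3²) = 30.45 regardless of where G sits on A1. So H lies on both circle(N, 84.36) and circle(B, 30.45); the above-NW intersection is H = (78.07, 31.96). G is the foot of the tangent from H: G = (66.53, 5.030).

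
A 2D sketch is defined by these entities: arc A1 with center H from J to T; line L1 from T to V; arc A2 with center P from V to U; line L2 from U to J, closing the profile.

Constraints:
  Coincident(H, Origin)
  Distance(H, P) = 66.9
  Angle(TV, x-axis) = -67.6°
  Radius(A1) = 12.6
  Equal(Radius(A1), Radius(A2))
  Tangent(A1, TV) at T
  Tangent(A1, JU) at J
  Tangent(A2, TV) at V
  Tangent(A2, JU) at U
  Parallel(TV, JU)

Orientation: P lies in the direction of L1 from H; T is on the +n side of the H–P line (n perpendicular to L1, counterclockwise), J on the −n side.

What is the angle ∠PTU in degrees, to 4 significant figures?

9.974°

The slot axis is L1's direction at -67.6°, so u = (cos -67.6°, sin -67.6°) = (0.3811, -0.9245) and n = (−sin -67.6°, cos -67.6°) = (0.9245, 0.3811). H is at the origin and P lies 66.9 along u from H, so P = 66.9·u = (25.49, -61.85). Tangency of A1 to both parallel lines with radius 12.6 puts T and J at H ± 12.6·n: T = (11.65, 4.801), J = (-11.65, -4.801). Equal radii place V and U the same way about P: V = P + 12.6·n = (37.14, -57.05), U = P − 12.6·n = (13.84, -66.65). Then cos ∠PTU = TP·TU / (|TP||TU|), giving 9.974°.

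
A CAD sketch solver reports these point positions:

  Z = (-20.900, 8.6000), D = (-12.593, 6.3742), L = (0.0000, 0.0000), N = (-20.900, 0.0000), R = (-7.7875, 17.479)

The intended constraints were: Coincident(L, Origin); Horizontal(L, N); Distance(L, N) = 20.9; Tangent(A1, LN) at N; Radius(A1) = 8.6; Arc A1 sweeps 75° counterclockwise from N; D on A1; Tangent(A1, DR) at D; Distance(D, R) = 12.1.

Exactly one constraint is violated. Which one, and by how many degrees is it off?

Tangent(A1, DR) at D — off by 8.40°.

L = (0.00, 0.00) ✓; L.y = 0.00, N.y = 0.00 ✓; |LN| = 20.90 ✓; ∠(ZN, NL) = 90.00° ✓; |ZN| = 8.600 ✓; bearing(Z→D) − bearing(Z→N) = 75.00° ✓; |ZD| = 8.600 ✓; ∠(ZD, DR) = 98.40° ✗; |DR| = 12.10 ✓.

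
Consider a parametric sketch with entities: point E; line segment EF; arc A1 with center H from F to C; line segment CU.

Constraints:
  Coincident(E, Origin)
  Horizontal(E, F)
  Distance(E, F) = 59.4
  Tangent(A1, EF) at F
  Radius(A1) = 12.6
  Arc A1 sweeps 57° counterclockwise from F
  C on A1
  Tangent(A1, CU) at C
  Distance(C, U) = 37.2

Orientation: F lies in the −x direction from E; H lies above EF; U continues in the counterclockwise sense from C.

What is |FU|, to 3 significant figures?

48.1

On A1, F sits at bearing -90° from H; a 57° counterclockwise sweep puts C at bearing -33°, so C = H + 12.6·(cos -33°, sin -33°) = (-48.8, 5.74). The tangent condition forces HC to be normal to CU, so CU runs along (−sin -33°, cos -33°); with |CU| = 37.2, U = (-28.6, 36.9). Then |FU| = |U − F| = 48.1.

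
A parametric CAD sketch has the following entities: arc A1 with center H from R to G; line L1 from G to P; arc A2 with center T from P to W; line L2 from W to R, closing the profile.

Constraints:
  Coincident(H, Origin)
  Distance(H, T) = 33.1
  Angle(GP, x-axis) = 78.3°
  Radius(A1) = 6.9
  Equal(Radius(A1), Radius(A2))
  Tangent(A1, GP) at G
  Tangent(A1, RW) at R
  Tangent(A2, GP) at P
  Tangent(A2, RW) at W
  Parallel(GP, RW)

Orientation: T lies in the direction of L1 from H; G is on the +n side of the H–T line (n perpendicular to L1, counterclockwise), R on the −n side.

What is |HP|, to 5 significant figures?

33.812

Tangency of A1 to both parallel lines with radius 6.9 puts G and R at H ± 6.9·n: G = (-6.7566, 1.3992), R = (6.7566, -1.3992). Equal radii place P and W the same way about T: P = T + 6.9·n = (-0.044378, 33.812), W = T − 6.9·n = (13.469, 31.013). Then |HP| = |P − H| = 33.812.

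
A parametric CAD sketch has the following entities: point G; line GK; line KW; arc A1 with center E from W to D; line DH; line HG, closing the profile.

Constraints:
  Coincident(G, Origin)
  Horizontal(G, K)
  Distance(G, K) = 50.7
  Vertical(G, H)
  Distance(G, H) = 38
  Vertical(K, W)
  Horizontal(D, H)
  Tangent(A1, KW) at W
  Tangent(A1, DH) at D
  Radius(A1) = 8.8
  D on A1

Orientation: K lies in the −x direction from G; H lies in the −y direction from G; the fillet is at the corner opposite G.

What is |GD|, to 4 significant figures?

56.57

The virtual corner opposite G is at (-50.70, -38.00). A1 meets KW tangentially, so EW is at right angles to KW and the tangent condition forces ED to be normal to DH, with radius 8.8, so the center E sits 8.8 in from both sides at E = (-41.90, -29.20). That places the tangent points at W = (-50.70, -29.20) on KW and D = (-41.90, -38.00) on DH. Then |GD| = |D − G| = 56.57.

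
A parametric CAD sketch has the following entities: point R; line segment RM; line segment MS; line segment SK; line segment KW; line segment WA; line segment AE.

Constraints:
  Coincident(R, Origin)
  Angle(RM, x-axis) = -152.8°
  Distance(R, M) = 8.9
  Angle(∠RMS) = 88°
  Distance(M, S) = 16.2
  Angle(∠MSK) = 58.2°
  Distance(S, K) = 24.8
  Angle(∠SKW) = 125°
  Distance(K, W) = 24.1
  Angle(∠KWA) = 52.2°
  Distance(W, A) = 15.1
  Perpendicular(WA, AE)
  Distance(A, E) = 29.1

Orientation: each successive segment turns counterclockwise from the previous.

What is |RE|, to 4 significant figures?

20.93

R is at the origin; RM runs at -152.8° with length 8.9, so M = (-7.916, -4.068). ∠RMS = 88.0° gives MS at -60.80° from the x-axis; with |MS| = 16.2, S = (-0.01248, -18.21). ∠MSK = 58.2° gives SK at 61.00° from the x-axis; with |SK| = 24.8, K = (12.01, 3.481). ∠SKW = 125.0° gives KW at 116.0° from the x-axis; with |KW| = 24.1, W = (1.446, 25.14). ∠KWA = 52.2° gives WA at -116.2° from the x-axis; with |WA| = 15.1, A = (-5.221, 11.59). WA is perpendicular to AE, so AE runs at -26.20°; with |AE| = 29.1, E = (20.89, -1.254). Then |RE| = |E − R| = 20.93.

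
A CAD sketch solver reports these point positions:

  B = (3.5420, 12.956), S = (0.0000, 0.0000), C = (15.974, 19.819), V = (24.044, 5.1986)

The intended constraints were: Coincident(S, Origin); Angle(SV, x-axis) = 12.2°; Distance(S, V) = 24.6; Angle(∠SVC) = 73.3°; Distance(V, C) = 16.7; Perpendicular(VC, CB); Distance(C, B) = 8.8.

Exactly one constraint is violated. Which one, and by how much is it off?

Distance(C, B) = 8.8 — off by 5.40.

S = (0.00, 0.00) ✓; SV at 12.20° ✓; |SV| = 24.60 ✓; ∠SVC = 73.30° ✓; |VC| = 16.70 ✓; ∠(VC, CB) = 90.00° ✓; |CB| = 14.20 ✗.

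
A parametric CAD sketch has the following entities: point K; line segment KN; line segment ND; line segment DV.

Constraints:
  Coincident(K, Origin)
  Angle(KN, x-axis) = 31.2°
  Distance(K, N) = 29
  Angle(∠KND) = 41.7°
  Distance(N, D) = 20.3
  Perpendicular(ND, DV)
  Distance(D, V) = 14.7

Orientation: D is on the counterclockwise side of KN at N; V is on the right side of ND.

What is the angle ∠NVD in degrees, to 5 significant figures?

54.090°

K is at the origin; KN runs at 31.2° with length 29.0, so N = 29.0·(cos 31.2°, sin 31.2°) = (24.806, 15.023). ∠KND = 41.7°, so ND runs at 31.2° + (180° − 41.7°) = 169.50° from the x-axis; with |ND| = 20.3, D = N + 20.3·(cos 169.50°, sin 169.50°) = (4.8455, 18.722). ND is perpendicular to DV; with |DV| = 14.7 on the right of ND, V = D + 14.7·(0.18224, 0.98325) = (7.5244, 33.176). Then cos ∠NVD = VN·VD / (|VN||VD|), giving 54.090°.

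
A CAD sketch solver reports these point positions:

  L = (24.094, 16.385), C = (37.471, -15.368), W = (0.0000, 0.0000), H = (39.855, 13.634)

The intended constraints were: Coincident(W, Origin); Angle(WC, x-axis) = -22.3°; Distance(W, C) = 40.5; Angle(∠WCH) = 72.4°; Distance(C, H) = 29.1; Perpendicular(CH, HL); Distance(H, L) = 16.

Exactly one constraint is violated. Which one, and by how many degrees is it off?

Perpendicular(CH, HL) — off by 5.20°.

W = (0.00, 0.00) ✓; WC at -22.30° ✓; |WC| = 40.50 ✓; ∠WCH = 72.40° ✓; |CH| = 29.10 ✓; ∠(CH, HL) = 84.80° ✗; |HL| = 16.00 ✓.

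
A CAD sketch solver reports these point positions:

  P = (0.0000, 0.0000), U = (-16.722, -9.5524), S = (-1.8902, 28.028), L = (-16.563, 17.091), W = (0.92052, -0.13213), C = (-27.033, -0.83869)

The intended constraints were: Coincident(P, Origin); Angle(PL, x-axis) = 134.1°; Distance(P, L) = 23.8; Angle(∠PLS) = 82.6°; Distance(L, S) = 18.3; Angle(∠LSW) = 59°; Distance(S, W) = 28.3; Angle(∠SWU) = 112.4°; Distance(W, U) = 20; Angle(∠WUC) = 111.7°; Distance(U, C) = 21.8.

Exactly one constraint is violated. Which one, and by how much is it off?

Distance(U, C) = 21.8 — off by 8.30.

P = (0.00, 0.00) ✓; PL at 134.1° ✓; |PL| = 23.80 ✓; ∠PLS = 82.60° ✓; |LS| = 18.30 ✓; ∠LSW = 59.00° ✓; |SW| = 28.30 ✓; ∠SWU = 112.4° ✓; |WU| = 20.00 ✓; ∠WUC = 111.7° ✓; |UC| = 13.50 ✗.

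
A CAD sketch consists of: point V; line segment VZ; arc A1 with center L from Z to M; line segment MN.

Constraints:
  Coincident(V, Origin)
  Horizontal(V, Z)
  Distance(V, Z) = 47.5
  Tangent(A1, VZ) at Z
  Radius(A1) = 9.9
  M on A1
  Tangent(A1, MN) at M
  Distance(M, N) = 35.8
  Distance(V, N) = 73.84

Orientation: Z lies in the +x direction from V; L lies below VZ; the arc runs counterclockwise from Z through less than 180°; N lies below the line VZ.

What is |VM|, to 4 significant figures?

41.96

V is at the origin; VZ is horizontal with |VZ| = 47.5 and Z on the +x side, so Z = (47.50, 0.000). Since A1 is tangent to VZ there, LZ ⟂ VZ, so L = Z + (0, -9.9) = (47.50, -9.900). Since LM ⟂ MN (tangency), |LN| = √(9.9² + 35.8²) = 37.14 regardless of where M sits on A1. So N lies on both circle(V, 73.84) and circle(L, 37.14); the below-VZ intersection is N = (58.17, -45.48). M is the foot of the tangent from N: M = (39.12, -15.17).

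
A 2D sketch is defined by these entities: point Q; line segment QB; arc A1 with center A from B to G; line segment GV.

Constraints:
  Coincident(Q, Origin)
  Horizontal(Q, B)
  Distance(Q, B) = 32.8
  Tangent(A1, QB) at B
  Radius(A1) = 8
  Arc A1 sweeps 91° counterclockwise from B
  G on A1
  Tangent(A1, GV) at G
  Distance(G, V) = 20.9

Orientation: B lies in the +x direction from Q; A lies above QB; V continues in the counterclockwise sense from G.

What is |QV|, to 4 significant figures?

49.78

Q is at the origin; QB is horizontal with |QB| = 32.8 and B on the +x side, so B = (32.80, 0.000). A1 meets QB tangentially, so AB is at right angles to QB, so A = B + (0, 8) = (32.80, 8.000). On A1, B sits at bearing -90° from A; a 91° counterclockwise sweep puts G at bearing 1°, so G = A + 8.0·(cos 1°, sin 1°) = (40.80, 8.140). A1 meets GV tangentially, so AG is at right angles to GV, so GV runs along (−sin 1°, cos 1°); with |GV| = 20.9, V = (40.43, 29.04). Then |QV| = |V − Q| = 49.78.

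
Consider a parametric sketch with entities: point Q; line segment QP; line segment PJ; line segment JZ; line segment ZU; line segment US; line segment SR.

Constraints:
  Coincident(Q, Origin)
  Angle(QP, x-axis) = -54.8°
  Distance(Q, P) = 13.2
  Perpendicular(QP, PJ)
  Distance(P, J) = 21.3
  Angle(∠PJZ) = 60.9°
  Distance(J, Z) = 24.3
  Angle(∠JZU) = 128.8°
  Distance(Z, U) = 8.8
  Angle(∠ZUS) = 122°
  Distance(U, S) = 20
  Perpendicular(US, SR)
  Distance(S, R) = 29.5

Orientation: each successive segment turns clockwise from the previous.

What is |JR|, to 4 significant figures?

16.70

∠ZUS = 122.0° gives US at -13.10° from the x-axis; with |US| = 20.0, S = (13.33, 2.777). The perpendicularity gives SR at right angles to US, so SR runs at -103.1°; with |SR| = 29.5, R = (6.648, -25.96). Then |JR| = |R − J| = 16.70.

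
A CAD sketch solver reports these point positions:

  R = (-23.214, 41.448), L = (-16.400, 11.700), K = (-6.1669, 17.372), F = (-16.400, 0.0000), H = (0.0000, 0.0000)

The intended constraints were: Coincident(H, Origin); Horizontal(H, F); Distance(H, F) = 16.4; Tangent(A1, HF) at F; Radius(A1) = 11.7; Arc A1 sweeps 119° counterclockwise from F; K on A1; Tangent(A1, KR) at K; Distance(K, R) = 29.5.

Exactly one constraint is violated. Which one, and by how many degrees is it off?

Tangent(A1, KR) at K — off by 6.30°.

H = (0.00, 0.00) ✓; H.y = 0.00, F.y = 0.00 ✓; |HF| = 16.40 ✓; ∠(LF, FH) = 90.00° ✓; |LF| = 11.70 ✓; bearing(L→K) − bearing(L→F) = 119.0° ✓; |LK| = 11.70 ✓; ∠(LK, KR) = 83.70° ✗; |KR| = 29.50 ✓.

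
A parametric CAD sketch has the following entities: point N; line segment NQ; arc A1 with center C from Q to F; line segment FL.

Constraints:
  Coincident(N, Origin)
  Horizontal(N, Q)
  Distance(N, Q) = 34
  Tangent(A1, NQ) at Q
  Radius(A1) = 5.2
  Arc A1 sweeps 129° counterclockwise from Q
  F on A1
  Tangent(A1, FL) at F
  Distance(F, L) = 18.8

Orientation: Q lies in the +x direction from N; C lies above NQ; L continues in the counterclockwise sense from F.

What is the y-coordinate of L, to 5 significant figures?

23.083

On A1, Q sits at bearing -90° from C; a 129° counterclockwise sweep puts F at bearing 39°, so F = C + 5.2·(cos 39°, sin 39°) = (38.041, 8.4725). Tangency of A1 to FL means the radius CF is perpendicular to FL, so FL runs along (−sin 39°, cos 39°); with |FL| = 18.8, L = (26.210, 23.083). So L.y = 23.083.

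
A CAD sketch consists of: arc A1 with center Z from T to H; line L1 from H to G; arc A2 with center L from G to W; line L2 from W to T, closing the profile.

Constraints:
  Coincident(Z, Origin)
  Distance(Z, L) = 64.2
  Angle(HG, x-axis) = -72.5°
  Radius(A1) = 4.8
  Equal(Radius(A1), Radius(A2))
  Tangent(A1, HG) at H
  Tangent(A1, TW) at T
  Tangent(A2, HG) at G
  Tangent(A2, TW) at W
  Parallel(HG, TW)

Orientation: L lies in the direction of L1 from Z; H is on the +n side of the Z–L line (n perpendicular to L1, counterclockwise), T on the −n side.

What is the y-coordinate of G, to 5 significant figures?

-59.785

The slot axis is L1's direction at -72.5°, so u = (cos -72.5°, sin -72.5°) = (0.30071, -0.95372) and n = (−sin -72.5°, cos -72.5°) = (0.95372, 0.30071). Z is at the origin and L lies 64.2 along u from Z, so L = 64.2·u = (19.305, -61.229). Tangency of A1 to both parallel lines with radius 4.8 puts H and T at Z ± 4.8·n: H = (4.5778, 1.4434), T = (-4.5778, -1.4434). Equal radii place G and W the same way about L: G = L + 4.8·n = (23.883, -59.785), W = L − 4.8·n = (14.727, -62.672). So G.y = -59.785.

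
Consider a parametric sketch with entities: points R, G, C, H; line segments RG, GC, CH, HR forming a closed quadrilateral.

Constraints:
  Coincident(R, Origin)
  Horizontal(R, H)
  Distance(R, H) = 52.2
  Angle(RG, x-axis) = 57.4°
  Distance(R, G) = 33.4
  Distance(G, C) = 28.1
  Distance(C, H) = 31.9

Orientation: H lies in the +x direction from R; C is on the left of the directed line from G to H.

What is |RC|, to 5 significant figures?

55.558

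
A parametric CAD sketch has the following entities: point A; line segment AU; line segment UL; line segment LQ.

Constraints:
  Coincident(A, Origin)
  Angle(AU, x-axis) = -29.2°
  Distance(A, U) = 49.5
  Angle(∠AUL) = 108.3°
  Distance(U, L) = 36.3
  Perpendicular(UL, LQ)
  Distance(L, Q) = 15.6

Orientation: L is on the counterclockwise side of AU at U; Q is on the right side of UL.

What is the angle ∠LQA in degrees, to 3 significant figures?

39.6°

A is at the origin; AU runs at -29.2° with length 49.5, so U = 49.5·(cos -29.2°, sin -29.2°) = (43.2, -24.1). ∠AUL = 108.3°, so UL runs at -29.2° + (180° − 108.3°) = 42.5° from the x-axis; with |UL| = 36.3, L = U + 36.3·(cos 42.5°, sin 42.5°) = (70.0, 0.375). The perpendicularity gives LQ at right angles to UL; with |LQ| = 15.6 on the right of UL, Q = L + 15.6·(0.676, -0.737) = (80.5, -11.1). Then cos ∠LQA = QL·QA / (|QL||QA|), giving 39.6°.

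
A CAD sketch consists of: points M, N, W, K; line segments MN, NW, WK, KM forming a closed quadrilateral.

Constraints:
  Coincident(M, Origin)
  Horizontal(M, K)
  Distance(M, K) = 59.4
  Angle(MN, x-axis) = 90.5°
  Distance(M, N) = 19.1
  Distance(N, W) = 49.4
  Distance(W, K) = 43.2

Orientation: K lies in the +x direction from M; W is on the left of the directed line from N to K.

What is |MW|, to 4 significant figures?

60.06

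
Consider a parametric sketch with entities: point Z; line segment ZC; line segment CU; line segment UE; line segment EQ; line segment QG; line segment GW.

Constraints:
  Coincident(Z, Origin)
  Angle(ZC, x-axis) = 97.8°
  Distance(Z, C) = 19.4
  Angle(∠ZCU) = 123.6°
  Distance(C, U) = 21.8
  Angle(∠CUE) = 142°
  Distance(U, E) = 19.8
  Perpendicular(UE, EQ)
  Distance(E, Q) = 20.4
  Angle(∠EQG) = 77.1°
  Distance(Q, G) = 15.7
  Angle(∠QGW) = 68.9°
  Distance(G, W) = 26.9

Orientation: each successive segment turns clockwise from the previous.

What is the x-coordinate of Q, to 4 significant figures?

34.69

∠CUE = 142.0° gives UE at 3.400° from the x-axis; with |UE| = 19.8, E = (33.48, 34.81). UE ⟂ EQ, so EQ runs at -86.60°; with |EQ| = 20.4, Q = (34.69, 14.45). So Q.x = 34.69.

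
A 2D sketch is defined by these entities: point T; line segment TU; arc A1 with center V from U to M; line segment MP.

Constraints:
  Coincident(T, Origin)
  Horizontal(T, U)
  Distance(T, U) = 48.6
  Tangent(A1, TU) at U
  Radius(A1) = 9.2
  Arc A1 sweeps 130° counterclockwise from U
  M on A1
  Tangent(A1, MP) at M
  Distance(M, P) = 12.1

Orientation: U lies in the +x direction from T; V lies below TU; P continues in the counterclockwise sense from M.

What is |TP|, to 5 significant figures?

55.027

T is at the origin; T and U share the same y with |TU| = 48.6 and U on the +x side, so U = (48.600, 0.0000). Since A1 is tangent to TU there, VU ⟂ TU, so V = U + (0, -9.2) = (48.600, -9.2000). On A1, U sits at bearing 90° from V; a 130° counterclockwise sweep puts M at bearing 220°, so M = V + 9.2·(cos 220°, sin 220°) = (41.552, -15.114). Tangency of A1 to MP means the radius VM is perpendicular to MP, so MP runs along (−sin 220°, cos 220°); with |MP| = 12.1, P = (49.330, -24.383). Then |TP| = |P − T| = 55.027.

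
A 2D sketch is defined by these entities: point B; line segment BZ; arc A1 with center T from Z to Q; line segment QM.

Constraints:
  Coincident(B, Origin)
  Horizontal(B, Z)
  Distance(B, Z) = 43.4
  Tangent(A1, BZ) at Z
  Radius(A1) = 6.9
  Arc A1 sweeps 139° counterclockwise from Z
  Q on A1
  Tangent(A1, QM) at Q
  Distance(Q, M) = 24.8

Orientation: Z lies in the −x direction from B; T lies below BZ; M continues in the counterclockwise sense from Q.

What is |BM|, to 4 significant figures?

40.72

B is at the origin; BZ is horizontal with |BZ| = 43.4 and Z on the −x side, so Z = (-43.40, 0.000). Tangency of A1 to BZ means the radius TZ is perpendicular to BZ, so T = Z + (0, -6.9) = (-43.40, -6.900). On A1, Z sits at bearing 90° from T; a 139° counterclockwise sweep puts Q at bearing 229°, so Q = T + 6.9·(cos 229°, sin 229°) = (-47.93, -12.11). A1 meets QM tangentially, so TQ is at right angles to QM, so QM runs along (−sin 229°, cos 229°); with |QM| = 24.8, M = (-29.21, -28.38). Then |BM| = |M − B| = 40.72.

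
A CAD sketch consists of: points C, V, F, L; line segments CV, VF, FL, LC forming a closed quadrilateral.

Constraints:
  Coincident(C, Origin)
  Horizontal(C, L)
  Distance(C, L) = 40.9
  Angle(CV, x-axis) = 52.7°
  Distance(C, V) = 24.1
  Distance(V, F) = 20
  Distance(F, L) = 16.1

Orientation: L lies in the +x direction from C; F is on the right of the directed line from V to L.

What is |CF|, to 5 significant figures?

25.014

C is at the origin; CL is horizontal with |CL| = 40.9 and L in +x, so L = (40.9, 0). CV runs at 52.7° with |CV| = 24.1, so V = (14.604, 19.171). F is determined by |VF| = 20.0 and |FL| = 16.1 together: it lies at the intersection of circle(V, 20.0) and circle(L, 16.1). With |VL| = 32.542, the foot of the radical line on VL is 18.434 from V and the perpendicular offset is √(20.0² − 18.434²) = 7.7575. Taking the right-of-VL solution: F = (24.930, 2.0426).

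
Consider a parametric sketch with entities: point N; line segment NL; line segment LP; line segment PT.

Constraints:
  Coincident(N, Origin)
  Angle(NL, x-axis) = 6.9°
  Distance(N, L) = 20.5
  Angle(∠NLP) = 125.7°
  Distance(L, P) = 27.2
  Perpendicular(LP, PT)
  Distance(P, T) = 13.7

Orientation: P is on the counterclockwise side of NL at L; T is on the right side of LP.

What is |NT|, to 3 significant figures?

49.5

N is at the origin; NL runs at 6.9° with length 20.5, so L = 20.5·(cos 6.9°, sin 6.9°) = (20.4, 2.46). ∠NLP = 125.7°, so LP runs at 6.9° + (180° − 125.7°) = 61.2° from the x-axis; with |LP| = 27.2, P = L + 27.2·(cos 61.2°, sin 61.2°) = (33.5, 26.3). The perpendicularity gives PT at right angles to LP; with |PT| = 13.7 on the right of LP, T = P + 13.7·(0.876, -0.482) = (45.5, 19.7). Then |NT| = |T − N| = 49.5.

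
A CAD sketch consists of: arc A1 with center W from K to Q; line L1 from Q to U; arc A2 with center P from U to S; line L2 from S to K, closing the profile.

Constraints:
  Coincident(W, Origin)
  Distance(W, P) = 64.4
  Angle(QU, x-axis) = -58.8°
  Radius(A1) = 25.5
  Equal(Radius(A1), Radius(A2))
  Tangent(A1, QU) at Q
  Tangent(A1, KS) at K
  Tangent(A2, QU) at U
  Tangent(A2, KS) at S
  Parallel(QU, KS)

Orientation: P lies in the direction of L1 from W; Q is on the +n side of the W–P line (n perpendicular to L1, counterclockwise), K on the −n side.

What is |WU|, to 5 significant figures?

69.265

Tangency of A1 to both parallel lines with radius 25.5 puts Q and K at W ± 25.5·n: Q = (21.812, 13.210), K = (-21.812, -13.210). Equal radii place U and S the same way about P: U = P + 25.5·n = (55.173, -41.876), S = P − 25.5·n = (11.549, -68.295). Then |WU| = |U − W| = 69.265.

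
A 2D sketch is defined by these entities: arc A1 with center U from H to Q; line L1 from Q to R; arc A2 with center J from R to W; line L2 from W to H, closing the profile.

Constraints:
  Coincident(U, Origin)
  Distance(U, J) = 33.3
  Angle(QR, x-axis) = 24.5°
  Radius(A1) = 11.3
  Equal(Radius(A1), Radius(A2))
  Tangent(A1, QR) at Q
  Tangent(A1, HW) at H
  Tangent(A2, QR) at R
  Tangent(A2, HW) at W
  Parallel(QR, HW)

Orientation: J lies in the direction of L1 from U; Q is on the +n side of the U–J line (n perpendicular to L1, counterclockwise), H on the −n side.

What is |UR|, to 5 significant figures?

35.165

The slot axis is L1's direction at 24.5°, so u = (cos 24.5°, sin 24.5°) = (0.90996, 0.41469) and n = (−sin 24.5°, cos 24.5°) = (-0.41469, 0.90996). U is at the origin and J lies 33.3 along u from U, so J = 33.3·u = (30.302, 13.809). Tangency of A1 to both parallel lines with radius 11.3 puts Q and H at U ± 11.3·n: Q = (-4.6860, 10.283), H = (4.6860, -10.283). Equal radii place R and W the same way about J: R = J + 11.3·n = (25.616, 24.092), W = J − 11.3·n = (34.988, 3.5267). Then |UR| = |R − U| = 35.165.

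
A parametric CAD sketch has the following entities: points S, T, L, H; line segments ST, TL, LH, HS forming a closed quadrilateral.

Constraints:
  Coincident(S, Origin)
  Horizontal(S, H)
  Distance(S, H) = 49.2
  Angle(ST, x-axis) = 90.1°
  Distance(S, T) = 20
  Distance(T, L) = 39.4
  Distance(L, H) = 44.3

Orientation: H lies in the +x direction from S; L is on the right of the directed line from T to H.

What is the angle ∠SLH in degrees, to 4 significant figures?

91.31°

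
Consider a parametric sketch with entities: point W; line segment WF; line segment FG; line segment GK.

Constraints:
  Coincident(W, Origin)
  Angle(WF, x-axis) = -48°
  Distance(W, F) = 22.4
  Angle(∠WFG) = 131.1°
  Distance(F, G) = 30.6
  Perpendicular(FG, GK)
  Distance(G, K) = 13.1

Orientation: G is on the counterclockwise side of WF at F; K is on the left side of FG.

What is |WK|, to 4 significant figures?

45.48

W is at the origin; WF runs at -48.0° with length 22.4, so F = 22.4·(cos -48.0°, sin -48.0°) = (14.99, -16.65). ∠WFG = 131.1°, so FG runs at -48.0° + (180° − 131.1°) = 0.9000° from the x-axis; with |FG| = 30.6, G = F + 30.6·(cos 0.9000°, sin 0.9000°) = (45.58, -16.17). FG is perpendicular to GK; with |GK| = 13.1 on the left of FG, K = G + 13.1·(-0.01571, 0.9999) = (45.38, -3.067). Then |WK| = |K − W| = 45.48.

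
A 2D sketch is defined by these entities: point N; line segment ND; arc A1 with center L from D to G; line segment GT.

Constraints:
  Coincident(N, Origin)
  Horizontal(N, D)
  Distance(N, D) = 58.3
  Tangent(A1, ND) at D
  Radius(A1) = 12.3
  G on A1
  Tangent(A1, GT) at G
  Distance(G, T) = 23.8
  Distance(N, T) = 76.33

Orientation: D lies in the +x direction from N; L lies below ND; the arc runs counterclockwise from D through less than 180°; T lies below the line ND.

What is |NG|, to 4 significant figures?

53.79

N is at the origin; N and D share the same y with |ND| = 58.3 and D on the +x side, so D = (58.30, 0.000). Tangency of A1 to ND means the radius LD is perpendicular to ND, so L = D + (0, -12.3) = (58.30, -12.30). Since LG ⟂ GT (tangency), |LT| = √(12.3² + 23.8²) = 26.79 regardless of where G sits on A1. So T lies on both circle(N, 76.33) and circle(L, 26.79); the below-ND intersection is T = (66.27, -37.88). G is the foot of the tangent from T: G = (49.55, -20.94).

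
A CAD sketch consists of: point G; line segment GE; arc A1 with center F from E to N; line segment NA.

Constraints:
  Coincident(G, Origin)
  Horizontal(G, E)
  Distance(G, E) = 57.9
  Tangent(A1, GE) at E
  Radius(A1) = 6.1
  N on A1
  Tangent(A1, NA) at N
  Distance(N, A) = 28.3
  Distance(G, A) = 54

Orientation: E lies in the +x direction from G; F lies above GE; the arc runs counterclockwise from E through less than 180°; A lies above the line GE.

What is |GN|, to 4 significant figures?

63.31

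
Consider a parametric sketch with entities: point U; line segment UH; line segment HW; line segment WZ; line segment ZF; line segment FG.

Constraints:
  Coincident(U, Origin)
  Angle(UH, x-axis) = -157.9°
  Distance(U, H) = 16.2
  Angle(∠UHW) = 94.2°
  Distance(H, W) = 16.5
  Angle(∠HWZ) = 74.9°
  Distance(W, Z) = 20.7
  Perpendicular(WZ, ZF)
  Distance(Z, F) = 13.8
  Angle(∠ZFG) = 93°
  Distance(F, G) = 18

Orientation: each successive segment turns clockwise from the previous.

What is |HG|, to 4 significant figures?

1.972

U is at the origin; UH runs at -157.9° with length 16.2, so H = (-15.01, -6.095). ∠UHW = 94.2° gives HW at 116.3° from the x-axis; with |HW| = 16.5, W = (-22.32, 8.697). ∠HWZ = 74.9° gives WZ at 11.20° from the x-axis; with |WZ| = 20.7, Z = (-2.015, 12.72). WZ ⟂ ZF, so ZF runs at -78.80°; with |ZF| = 13.8, F = (0.6658, -0.8193). ∠ZFG = 93.0° gives FG at -165.8° from the x-axis; with |FG| = 18.0, G = (-16.78, -5.235). Then |HG| = |G − H| = 1.972.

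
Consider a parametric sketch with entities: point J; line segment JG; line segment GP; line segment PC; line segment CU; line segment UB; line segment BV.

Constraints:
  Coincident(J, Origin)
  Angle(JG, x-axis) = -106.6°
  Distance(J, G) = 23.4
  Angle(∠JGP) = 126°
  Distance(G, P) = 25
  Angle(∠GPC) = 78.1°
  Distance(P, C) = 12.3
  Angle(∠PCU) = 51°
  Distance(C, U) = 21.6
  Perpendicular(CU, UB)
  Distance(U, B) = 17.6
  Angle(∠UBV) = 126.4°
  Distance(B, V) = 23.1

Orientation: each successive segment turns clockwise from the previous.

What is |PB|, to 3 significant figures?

16.0

J is at the origin; JG runs at -106.6° with length 23.4, so G = (-6.69, -22.4). ∠JGP = 126.0° gives GP at -161° from the x-axis; with |GP| = 25.0, P = (-30.3, -30.7). ∠GPC = 78.1° gives PC at 97.5° from the x-axis; with |PC| = 12.3, C = (-31.9, -18.5). ∠PCU = 51.0° gives CU at -31.5° from the x-axis; with |CU| = 21.6, U = (-13.5, -29.8). The perpendicularity gives UB at right angles to CU, so UB runs at -122°; with |UB| = 17.6, B = (-22.7, -44.8). Then |PB| = |B − P| = 16.0.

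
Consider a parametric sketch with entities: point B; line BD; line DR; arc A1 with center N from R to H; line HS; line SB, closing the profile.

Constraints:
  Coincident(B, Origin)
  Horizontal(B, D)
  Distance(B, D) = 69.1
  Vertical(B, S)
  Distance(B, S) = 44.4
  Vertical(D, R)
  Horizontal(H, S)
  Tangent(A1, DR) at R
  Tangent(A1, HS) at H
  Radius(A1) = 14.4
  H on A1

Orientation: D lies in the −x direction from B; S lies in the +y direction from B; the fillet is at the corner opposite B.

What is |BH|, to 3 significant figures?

70.5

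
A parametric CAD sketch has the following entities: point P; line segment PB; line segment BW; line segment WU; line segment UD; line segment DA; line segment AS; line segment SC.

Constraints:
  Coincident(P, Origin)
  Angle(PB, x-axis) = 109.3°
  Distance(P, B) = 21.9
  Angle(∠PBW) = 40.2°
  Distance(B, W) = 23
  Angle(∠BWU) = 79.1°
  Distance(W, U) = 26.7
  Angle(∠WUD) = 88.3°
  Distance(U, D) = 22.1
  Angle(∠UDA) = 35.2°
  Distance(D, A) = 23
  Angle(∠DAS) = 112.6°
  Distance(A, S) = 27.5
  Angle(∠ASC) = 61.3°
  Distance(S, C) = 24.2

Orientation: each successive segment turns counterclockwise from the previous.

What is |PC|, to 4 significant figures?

24.83

P is at the origin; PB runs at 109.3° with length 21.9, so B = (-7.238, 20.67). ∠PBW = 40.2° gives BW at -110.9° from the x-axis; with |BW| = 23.0, W = (-15.44, -0.8175). ∠BWU = 79.1° gives WU at -10.00° from the x-axis; with |WU| = 26.7, U = (10.85, -5.454). ∠WUD = 88.3° gives UD at 81.70° from the x-axis; with |UD| = 22.1, D = (14.04, 16.41). ∠UDA = 35.2° gives DA at -133.5° from the x-axis; with |DA| = 23.0, A = (-1.791, -0.2690). ∠DAS = 112.6° gives AS at -66.10° from the x-axis; with |AS| = 27.5, S = (9.351, -25.41). ∠ASC = 61.3° gives SC at 52.60° from the x-axis; with |SC| = 24.2, C = (24.05, -6.186). Then |PC| = |C − P| = 24.83.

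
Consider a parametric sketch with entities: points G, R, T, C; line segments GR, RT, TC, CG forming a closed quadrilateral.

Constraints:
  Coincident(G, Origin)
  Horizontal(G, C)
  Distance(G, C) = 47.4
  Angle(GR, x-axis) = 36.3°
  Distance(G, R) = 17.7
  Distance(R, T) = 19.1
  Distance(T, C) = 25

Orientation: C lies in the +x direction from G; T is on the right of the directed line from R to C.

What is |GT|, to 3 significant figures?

24.1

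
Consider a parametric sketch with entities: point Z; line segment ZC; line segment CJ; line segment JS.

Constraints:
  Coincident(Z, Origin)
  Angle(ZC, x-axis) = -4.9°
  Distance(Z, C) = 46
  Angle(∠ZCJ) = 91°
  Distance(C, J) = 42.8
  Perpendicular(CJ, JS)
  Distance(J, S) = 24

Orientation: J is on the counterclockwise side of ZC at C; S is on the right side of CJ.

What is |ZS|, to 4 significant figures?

82.46

Z is at the origin; ZC runs at -4.9° with length 46.0, so C = 46.0·(cos -4.9°, sin -4.9°) = (45.83, -3.929). ∠ZCJ = 91.0°, so CJ runs at -4.9° + (180° − 91.0°) = 84.10° from the x-axis; with |CJ| = 42.8, J = C + 42.8·(cos 84.10°, sin 84.10°) = (50.23, 38.64). The perpendicularity gives JS at right angles to CJ; with |JS| = 24.0 on the right of CJ, S = J + 24.0·(0.9947, -0.1028) = (74.10, 36.18). Then |ZS| = |S − Z| = 82.46.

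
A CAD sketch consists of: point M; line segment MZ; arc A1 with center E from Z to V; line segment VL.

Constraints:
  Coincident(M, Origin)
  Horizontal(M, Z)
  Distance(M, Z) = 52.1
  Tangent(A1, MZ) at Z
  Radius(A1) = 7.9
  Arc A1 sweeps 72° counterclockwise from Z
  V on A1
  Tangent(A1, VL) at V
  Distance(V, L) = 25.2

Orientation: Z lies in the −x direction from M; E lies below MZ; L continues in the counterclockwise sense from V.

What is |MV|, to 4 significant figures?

59.86

M is at the origin; M and Z share the same y with |MZ| = 52.1 and Z on the −x side, so Z = (-52.10, 0.000). Since A1 is tangent to MZ there, EZ ⟂ MZ, so E = Z + (0, -7.9) = (-52.10, -7.900). On A1, Z sits at bearing 90° from E; a 72° counterclockwise sweep puts V at bearing 162°, so V = E + 7.9·(cos 162°, sin 162°) = (-59.61, -5.459). Then |MV| = |V − M| = 59.86.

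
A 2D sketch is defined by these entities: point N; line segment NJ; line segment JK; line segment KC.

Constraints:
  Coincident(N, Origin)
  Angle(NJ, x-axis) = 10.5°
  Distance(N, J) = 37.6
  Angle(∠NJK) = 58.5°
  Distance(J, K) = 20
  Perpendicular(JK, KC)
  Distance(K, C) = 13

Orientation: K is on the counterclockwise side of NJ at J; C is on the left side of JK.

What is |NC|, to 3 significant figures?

19.1

N is at the origin; NJ runs at 10.5° with length 37.6, so J = 37.6·(cos 10.5°, sin 10.5°) = (37.0, 6.85). ∠NJK = 58.5°, so JK runs at 10.5° + (180° − 58.5°) = 132° from the x-axis; with |JK| = 20.0, K = J + 20.0·(cos 132°, sin 132°) = (23.6, 21.7). The perpendicularity gives KC at right angles to JK; with |KC| = 13.0 on the left of JK, C = K + 13.0·(-0.743, -0.669) = (13.9, 13.0). Then |NC| = |C − N| = 19.1.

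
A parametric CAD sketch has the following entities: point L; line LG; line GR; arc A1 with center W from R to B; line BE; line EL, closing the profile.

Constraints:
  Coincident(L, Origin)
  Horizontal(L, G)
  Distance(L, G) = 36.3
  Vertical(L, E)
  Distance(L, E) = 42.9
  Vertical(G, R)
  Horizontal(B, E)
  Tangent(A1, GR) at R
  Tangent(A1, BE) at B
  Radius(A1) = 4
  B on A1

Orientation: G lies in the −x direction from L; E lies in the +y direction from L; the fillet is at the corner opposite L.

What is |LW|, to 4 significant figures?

50.56

L is at the origin; LG is horizontal with |LG| = 36.3 and G on the −x side, so G = (-36.30, 0.000). LE is vertical with |LE| = 42.9 and E on the +y side, so E = (0.000, 42.90). The virtual corner opposite L is at (-36.30, 42.90). The tangent condition forces WR to be normal to GR and tangency of A1 to BE means the radius WB is perpendicular to BE, with radius 4.0, so the center W sits 4.0 in from both sides at W = (-32.30, 38.90). Then |LW| = |W − L| = 50.56.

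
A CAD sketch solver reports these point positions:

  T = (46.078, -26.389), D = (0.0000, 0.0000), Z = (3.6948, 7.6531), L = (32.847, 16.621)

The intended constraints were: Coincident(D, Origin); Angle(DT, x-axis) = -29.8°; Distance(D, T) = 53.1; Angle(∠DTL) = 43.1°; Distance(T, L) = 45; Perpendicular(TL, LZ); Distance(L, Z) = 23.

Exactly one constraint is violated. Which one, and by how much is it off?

Distance(L, Z) = 23 — off by 7.50.

D = (0.00, 0.00) ✓; DT at -29.80° ✓; |DT| = 53.10 ✓; ∠DTL = 43.10° ✓; |TL| = 45.00 ✓; ∠(TL, LZ) = 90.00° ✓; |LZ| = 30.50 ✗.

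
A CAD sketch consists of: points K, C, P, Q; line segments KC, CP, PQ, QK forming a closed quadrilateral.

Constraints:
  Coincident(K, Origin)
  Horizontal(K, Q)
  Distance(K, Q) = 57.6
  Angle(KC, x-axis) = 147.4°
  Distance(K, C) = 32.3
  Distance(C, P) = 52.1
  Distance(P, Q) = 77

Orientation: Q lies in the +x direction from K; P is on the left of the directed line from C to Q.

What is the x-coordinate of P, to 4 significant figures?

6.226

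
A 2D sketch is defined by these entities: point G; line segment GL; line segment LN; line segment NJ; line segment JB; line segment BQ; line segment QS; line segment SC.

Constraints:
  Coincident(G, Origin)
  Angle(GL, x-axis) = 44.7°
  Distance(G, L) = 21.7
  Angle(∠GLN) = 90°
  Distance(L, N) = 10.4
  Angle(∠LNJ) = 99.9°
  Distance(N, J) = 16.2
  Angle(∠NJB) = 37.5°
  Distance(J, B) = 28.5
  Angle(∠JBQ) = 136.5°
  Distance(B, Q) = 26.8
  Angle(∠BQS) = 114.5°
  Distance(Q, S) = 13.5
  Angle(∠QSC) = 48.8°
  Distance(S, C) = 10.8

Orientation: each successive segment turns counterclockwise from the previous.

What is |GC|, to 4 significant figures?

47.66

∠BQS = 114.5° gives QS at 106.3° from the x-axis; with |QS| = 13.5, S = (39.77, 42.54). ∠QSC = 48.8° gives SC at -122.5° from the x-axis; with |SC| = 10.8, C = (33.97, 33.43). Then |GC| = |C − G| = 47.66.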